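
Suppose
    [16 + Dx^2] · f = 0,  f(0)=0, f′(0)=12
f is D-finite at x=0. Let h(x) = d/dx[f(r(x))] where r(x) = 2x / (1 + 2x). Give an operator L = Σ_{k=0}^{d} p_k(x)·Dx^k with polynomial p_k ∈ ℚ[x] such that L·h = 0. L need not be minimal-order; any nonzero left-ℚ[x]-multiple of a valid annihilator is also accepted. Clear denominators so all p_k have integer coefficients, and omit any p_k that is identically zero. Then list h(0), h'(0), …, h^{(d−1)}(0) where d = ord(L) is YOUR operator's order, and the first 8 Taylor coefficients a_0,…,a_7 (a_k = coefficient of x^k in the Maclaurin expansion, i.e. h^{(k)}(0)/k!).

f: a_k = 0, 12, 0, -32, 0, 128/5, 0, -1024/105, …
h₀=f(r): pull back L_f along r ⇒ L₀.
Differentiate: ansatz ord ≤ ord L₀ ⇒ L.
L = (88 + 96·x + 96·x^2) + (12 + 72·x + 144·x^2 + 96·x^3)·Dx + (1 + 8·x + 24·x^2 + 32·x^3 + 16·x^4)·Dx^2  (order 2).
h: a_k = 24, -96, -480, 5376, -24704, 69120, -1260032/15, -5152768/15, …
ICs: h(0) = 24, h′(0) = -96.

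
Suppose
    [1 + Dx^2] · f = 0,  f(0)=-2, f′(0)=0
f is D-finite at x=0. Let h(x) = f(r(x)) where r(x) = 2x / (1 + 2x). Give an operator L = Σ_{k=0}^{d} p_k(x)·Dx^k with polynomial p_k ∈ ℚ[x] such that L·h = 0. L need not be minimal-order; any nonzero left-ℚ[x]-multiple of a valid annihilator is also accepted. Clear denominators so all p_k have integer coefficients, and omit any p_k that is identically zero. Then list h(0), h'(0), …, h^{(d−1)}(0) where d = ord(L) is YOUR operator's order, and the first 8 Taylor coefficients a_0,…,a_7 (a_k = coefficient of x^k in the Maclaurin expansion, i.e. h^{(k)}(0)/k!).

L = 4 + (4 + 24·x + 48·x^2 + 32·x^3)·Dx + (1 + 8·x + 24·x^2 + 32·x^3 + 16·x^4)·Dx^2  (order 2).
h: a_k = -2, 0, 4, -16, 140/3, -352/3, 12008/45, -2784/5, …
ICs: h(0) = -2, h′(0) = 0.

f: a_k = -2, 0, 1, 0, -1/12, 0, 1/360, 0, …
L₀ from L_f via x↦r, Dx↦r'^{-1}Dx.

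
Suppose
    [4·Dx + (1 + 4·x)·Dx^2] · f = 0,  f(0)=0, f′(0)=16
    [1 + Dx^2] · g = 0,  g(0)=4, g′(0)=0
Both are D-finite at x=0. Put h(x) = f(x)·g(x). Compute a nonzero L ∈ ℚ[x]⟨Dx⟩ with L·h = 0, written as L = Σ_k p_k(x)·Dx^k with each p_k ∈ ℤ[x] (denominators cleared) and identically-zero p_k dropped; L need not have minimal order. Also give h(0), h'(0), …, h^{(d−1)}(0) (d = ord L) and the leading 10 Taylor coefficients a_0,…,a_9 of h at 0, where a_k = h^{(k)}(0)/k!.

f: a_k = 0, 16, -32, 256/3, -256, 4096/5, -8192/3, 65536/7, -32768, 1048576/9, …
g: a_k = 4, 0, -2, 0, 1/6, 0, -1/180, 0, 1/10080, 0, …
Sym-product of L_f,L_g gives L₀ (≤ ord 4).
L = (-147 - 144·x - 224·x^2 + 256·x^3 + 256·x^4) + (-56 - 160·x + 384·x^2 + 512·x^3)·Dx + (-150 - 160·x - 192·x^2 + 512·x^3 + 512·x^4)·Dx^2 + (-56 - 160·x + 384·x^2 + 512·x^3)·Dx^3 + (-3 - 16·x + 32·x^2 + 256·x^3 + 256·x^4)·Dx^4  (order 4).
h: a_k = 0, 64, -128, 928/3, -960, 15544/5, -10416, 3761612/105, -5654392/45, 169134311/378, …
ICs: h(0) = 0, h′(0) = 64, h′′(0) = -256, h′′′(0) = 1856.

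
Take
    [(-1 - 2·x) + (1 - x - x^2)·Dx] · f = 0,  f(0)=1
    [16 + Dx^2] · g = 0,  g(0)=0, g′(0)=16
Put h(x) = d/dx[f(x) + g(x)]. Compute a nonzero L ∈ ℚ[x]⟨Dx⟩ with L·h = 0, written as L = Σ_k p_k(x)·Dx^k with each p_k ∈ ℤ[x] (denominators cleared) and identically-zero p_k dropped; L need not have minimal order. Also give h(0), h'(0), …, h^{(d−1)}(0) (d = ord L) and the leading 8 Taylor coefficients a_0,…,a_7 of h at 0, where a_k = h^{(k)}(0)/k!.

f: a_k = 1, 1, 2, 3, 5, 8, 13, 21, …
g: a_k = 0, 16, 0, -128/3, 0, 512/15, 0, -4096/315, …
Weyl lclm of L_f,L_g ⇒ L₀ (ord ≤ 3).
h₀' ⇒ L via d/dx closure of L₀.
L = (1472 + 2624·x + 2560·x^2 + 640·x^3 + 2240·x^4 + 2304·x^5 + 768·x^6) + (-272 - 112·x + 1008·x^2 - 160·x^3 - 800·x^4 + 576·x^5 + 896·x^6 + 256·x^7)·Dx + (92 + 164·x + 160·x^2 + 40·x^3 + 140·x^4 + 144·x^5 + 48·x^6)·Dx^2 + (-17 - 7·x + 63·x^2 - 10·x^3 - 50·x^4 + 36·x^5 + 56·x^6 + 16·x^7)·Dx^3  (order 3).
h: a_k = 17, 4, -119, 20, 632/3, 78, 2519/45, 272, …
ICs: h(0) = 17, h′(0) = 4, h′′(0) = -238.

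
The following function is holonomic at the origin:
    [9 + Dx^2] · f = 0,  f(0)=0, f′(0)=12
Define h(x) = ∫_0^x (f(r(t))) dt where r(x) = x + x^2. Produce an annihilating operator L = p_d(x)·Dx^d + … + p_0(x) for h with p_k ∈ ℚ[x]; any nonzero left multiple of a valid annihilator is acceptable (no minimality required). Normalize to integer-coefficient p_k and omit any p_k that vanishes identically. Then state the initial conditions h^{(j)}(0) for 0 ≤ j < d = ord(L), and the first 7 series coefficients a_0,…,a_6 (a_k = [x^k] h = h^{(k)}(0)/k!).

f: a_k = 0, 12, 0, -18, 0, 81/10, 0, …
Substitute x→r, Dx→(1/r')Dx; clear ⇒ L₀.
∫: right-multiply L₀ by Dx.
L = (9 + 54·x + 108·x^2 + 72·x^3)·Dx - 2·Dx^2 + (1 + 2·x)·Dx^3  (order 3).
h: a_k = 0, 0, 6, 4, -9/2, -54/5, -153/20, …
ICs: h(0) = 0, h′(0) = 0, h′′(0) = 12.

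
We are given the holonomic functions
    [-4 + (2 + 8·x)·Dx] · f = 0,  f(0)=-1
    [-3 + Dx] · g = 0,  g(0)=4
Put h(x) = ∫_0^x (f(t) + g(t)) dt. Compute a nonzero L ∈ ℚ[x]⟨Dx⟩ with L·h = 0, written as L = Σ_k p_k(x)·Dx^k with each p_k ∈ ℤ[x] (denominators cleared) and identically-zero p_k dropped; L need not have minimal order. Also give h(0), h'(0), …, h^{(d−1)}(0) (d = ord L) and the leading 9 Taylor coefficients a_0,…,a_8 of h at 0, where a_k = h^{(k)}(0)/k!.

f: a_k = -1, -2, 2, -4, 10, -28, 84, -264, 858, …
g: a_k = 4, 12, 18, 18, 27/2, 81/10, 81/20, 243/140, 729/1120, …
h₀=f+g: left-lcm gives L₀, ord ≤ 2.
h=∫₀ˣh₀: take L = L₀·Dx.
L = (30 + 72·x)·Dx + (-13 - 72·x - 144·x^2)·Dx^2 + (1 + 16·x + 48·x^2)·Dx^3  (order 3).
h: a_k = 0, 3, 5, 20/3, 7/2, 47/10, -199/60, 1761/140, -36717/1120, …
ICs: h(0) = 0, h′(0) = 3, h′′(0) = 10.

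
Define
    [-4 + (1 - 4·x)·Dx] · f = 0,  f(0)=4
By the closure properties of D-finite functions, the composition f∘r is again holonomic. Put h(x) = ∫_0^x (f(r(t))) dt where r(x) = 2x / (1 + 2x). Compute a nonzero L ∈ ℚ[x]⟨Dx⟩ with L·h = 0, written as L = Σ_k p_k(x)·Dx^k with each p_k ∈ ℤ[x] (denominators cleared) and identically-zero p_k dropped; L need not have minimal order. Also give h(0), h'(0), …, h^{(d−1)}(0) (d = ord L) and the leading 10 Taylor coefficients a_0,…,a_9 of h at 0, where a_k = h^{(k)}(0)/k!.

L = 8·Dx + (-1 + 4·x + 12·x^2)·Dx^2  (order 2).
h: a_k = 0, 4, 16, 64, 288, 6912/5, 6912, 248832/7, 186624, 995328, …
ICs: h(0) = 0, h′(0) = 4.

f: a_k = 4, 16, 64, 256, 1024, 4096, 16384, 65536, 262144, 1048576, …
f∘r: x↦r, Dx↦Dx/r' in L_f ⇒ L₀.
h=∫h₀ ⇒ L = L₀·Dx.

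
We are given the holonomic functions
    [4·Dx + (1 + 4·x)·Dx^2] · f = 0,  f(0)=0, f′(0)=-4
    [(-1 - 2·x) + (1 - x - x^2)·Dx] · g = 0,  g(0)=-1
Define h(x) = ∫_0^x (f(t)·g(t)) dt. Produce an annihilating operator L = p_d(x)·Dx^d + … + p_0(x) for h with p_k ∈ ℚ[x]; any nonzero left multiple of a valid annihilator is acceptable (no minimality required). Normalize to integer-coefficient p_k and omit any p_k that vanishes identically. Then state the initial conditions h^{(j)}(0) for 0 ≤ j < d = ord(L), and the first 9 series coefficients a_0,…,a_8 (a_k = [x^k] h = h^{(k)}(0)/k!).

L = (6 + 16·x)·Dx + (-2 + 16·x + 20·x^2)·Dx^2 + (-1 - 3·x + 5·x^2 + 4·x^3)·Dx^3  (order 3).
h: a_k = 0, 0, 2, -4/3, 16/3, -28/3, 1346/45, -8248/105, 17239/70, …
ICs: h(0) = 0, h′(0) = 0, h′′(0) = 4.

f: a_k = 0, -4, 8, -64/3, 64, -1024/5, 2048/3, -16384/7, 8192, …
g: a_k = -1, -1, -2, -3, -5, -8, -13, -21, -34, …
Sym-product of L_f,L_g gives L₀ (≤ ord 2).
Integrate: L := L₀·Dx.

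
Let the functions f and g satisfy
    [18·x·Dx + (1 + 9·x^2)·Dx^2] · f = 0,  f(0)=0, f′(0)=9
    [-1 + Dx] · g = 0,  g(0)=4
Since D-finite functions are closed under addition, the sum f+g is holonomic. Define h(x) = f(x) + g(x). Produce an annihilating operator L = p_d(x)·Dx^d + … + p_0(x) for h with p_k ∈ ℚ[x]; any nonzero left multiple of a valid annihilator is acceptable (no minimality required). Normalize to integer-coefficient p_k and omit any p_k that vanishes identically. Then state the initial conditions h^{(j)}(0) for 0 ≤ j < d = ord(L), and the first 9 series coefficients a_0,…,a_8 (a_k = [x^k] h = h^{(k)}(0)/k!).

f: a_k = 0, 9, 0, -27, 0, 729/5, 0, -6561/7, 0, …
g: a_k = 4, 4, 2, 2/3, 1/6, 1/30, 1/180, 1/1260, 1/10080, …
h₀=f+g: left-lcm gives L₀, ord ≤ 3.
L = (18 - 18·x - 486·x^2 - 162·x^3)·Dx + (-19 + 468·x^2 - 81·x^4)·Dx^2 + (1 + 18·x + 18·x^2 + 162·x^3 + 81·x^4)·Dx^3  (order 3).
h: a_k = 4, 13, 2, -79/3, 1/6, 875/6, 1/180, -1180979/1260, 1/10080, …
ICs: h(0) = 4, h′(0) = 13, h′′(0) = 4.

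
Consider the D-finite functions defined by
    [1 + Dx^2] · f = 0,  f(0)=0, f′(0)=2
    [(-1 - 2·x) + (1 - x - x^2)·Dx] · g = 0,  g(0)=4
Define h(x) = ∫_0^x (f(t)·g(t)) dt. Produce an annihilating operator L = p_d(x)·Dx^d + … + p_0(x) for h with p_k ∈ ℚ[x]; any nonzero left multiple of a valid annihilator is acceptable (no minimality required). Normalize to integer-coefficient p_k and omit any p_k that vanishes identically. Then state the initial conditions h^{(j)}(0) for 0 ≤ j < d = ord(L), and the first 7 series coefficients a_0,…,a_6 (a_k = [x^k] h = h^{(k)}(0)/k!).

L = (1 + x + x^2)·Dx + (2 + 4·x)·Dx^2 + (-1 + x + x^2)·Dx^3  (order 3).
h: a_k = 0, 0, 4, 8/3, 11/3, 68/15, 187/30, …
ICs: h(0) = 0, h′(0) = 0, h′′(0) = 8.

f: a_k = 0, 2, 0, -1/3, 0, 1/60, 0, …
g: a_k = 4, 4, 8, 12, 20, 32, 52, …
h₀=f·g: eliminate ⇒ L₀, order ≤ 2·1.
h=∫₀ˣh₀: take L = L₀·Dx.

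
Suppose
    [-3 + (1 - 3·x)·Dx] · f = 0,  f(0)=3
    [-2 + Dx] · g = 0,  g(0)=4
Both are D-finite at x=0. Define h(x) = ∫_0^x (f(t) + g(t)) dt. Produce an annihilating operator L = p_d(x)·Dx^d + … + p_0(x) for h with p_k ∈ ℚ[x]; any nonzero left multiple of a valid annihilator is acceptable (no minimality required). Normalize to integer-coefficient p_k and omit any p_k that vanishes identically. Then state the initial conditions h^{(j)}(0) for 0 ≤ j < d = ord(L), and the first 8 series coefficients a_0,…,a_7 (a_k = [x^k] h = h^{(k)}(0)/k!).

f: a_k = 3, 9, 27, 81, 243, 729, 2187, 6561, …
g: a_k = 4, 8, 8, 16/3, 8/3, 16/15, 16/45, 32/315, …
Sum ⇒ L₀ = lclm(L_f,L_g) in ℚ(x)⟨Dx⟩.
h=∫₀ˣh₀: take L = L₀·Dx.
L = (-24 - 36·x)·Dx + (14 + 24·x - 36·x^2)·Dx^2 + (-1 - 3·x + 18·x^2)·Dx^3  (order 3).
h: a_k = 0, 7, 17/2, 35/3, 259/12, 737/15, 10951/90, 98431/315, …
ICs: h(0) = 0, h′(0) = 7, h′′(0) = 17.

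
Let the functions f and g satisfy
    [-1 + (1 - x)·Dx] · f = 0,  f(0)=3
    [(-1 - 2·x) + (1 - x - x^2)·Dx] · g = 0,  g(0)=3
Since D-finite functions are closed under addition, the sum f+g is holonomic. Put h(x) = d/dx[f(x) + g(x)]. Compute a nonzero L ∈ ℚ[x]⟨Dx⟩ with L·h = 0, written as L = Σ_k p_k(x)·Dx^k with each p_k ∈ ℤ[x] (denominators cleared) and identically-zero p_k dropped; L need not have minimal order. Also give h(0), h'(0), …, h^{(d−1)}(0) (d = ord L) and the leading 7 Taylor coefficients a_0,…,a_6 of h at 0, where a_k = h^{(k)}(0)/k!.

f: a_k = 3, 3, 3, 3, 3, 3, 3, …
g: a_k = 3, 3, 6, 9, 15, 24, 39, …
Sum ⇒ L₀ = lclm(L_f,L_g) in ℚ(x)⟨Dx⟩.
Differentiate: ansatz ord ≤ ord L₀ ⇒ L.
L = (-6 - 24·x - 24·x^3 + 6·x^4) + (6 + 6·x - 6·x^2 - 21·x^4 + 6·x^5)·Dx + (-1 + 2·x - 3·x^2 + 6·x^3 - 2·x^4 - 3·x^5 + x^6)·Dx^2  (order 2).
h: a_k = 6, 18, 36, 72, 135, 252, 462, …
ICs: h(0) = 6, h′(0) = 18.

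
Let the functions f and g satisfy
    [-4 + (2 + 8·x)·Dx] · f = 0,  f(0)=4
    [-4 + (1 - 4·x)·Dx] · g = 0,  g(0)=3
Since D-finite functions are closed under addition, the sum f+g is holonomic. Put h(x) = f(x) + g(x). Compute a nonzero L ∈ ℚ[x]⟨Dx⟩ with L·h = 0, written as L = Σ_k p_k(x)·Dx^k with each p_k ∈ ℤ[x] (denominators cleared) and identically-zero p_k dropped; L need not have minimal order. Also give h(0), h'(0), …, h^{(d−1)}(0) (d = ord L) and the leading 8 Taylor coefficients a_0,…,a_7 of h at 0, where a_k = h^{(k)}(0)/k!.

f: a_k = 4, 8, -8, 16, -40, 112, -336, 1056, …
g: a_k = 3, 12, 48, 192, 768, 3072, 12288, 49152, …
Weyl lclm of L_f,L_g ⇒ L₀ (ord ≤ 2).
L = (40 + 96·x) + (-18 - 112·x - 288·x^2)·Dx + (1 + 12·x - 16·x^2 - 192·x^3)·Dx^2  (order 2).
h: a_k = 7, 20, 40, 208, 728, 3184, 11952, 50208, …
ICs: h(0) = 7, h′(0) = 20.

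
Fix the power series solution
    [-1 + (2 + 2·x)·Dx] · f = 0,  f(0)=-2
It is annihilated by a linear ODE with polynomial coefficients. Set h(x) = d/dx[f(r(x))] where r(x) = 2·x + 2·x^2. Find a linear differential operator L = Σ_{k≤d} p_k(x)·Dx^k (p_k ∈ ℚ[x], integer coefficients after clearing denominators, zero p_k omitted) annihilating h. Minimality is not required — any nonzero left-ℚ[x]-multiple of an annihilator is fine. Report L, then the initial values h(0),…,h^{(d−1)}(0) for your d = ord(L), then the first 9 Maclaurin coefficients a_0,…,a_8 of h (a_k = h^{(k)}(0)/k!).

f: a_k = -2, -1, 1/4, -1/8, 5/64, -7/128, 21/512, -33/1024, 429/16384, …
f∘r: x↦r, Dx↦Dx/r' in L_f ⇒ L₀.
Differentiate: ansatz ord ≤ ord L₀ ⇒ L.
L = 1 + (-1 - 4·x - 6·x^2 - 4·x^3)·Dx  (order 1).
h: a_k = -2, -2, 3, -3, 5/4, 9/4, -49/8, 61/8, -243/64, …
ICs: h(0) = -2.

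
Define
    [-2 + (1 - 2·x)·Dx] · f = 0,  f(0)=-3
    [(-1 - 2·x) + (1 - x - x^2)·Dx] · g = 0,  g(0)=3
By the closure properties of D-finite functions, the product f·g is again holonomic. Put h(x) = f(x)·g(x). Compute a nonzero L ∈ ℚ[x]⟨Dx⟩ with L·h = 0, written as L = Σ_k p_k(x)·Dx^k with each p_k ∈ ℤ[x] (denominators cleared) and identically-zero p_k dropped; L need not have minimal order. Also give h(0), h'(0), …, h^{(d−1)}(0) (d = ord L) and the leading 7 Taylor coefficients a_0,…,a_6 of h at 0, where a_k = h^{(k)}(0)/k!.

f: a_k = -3, -6, -12, -24, -48, -96, -192, …
g: a_k = 3, 3, 6, 9, 15, 24, 39, …
Sym-product of L_f,L_g gives L₀ (≤ ord 1).
L = (-3 + 2·x + 6·x^2) + (1 - 3·x + x^2 + 2·x^3)·Dx  (order 1).
h: a_k = -9, -27, -72, -171, -387, -846, -1809, …
ICs: h(0) = -9.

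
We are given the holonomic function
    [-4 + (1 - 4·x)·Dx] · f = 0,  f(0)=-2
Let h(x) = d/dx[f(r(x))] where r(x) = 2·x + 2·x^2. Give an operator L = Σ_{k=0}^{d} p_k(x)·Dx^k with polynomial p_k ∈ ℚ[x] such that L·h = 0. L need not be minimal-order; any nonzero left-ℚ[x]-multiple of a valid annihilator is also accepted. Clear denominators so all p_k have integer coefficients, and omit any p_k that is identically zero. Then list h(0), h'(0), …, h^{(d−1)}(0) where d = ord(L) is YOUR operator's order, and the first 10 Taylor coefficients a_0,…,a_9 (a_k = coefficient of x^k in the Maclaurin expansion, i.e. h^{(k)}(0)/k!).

L = (18 + 48·x + 48·x^2) + (-1 + 6·x + 24·x^2 + 16·x^3)·Dx  (order 1).
h: a_k = -16, -288, -3840, -45568, -506880, -5412864, -56197120, -571539456, -5721882624, -56576573440, …
ICs: h(0) = -16.

f: a_k = -2, -8, -32, -128, -512, -2048, -8192, -32768, -131072, -524288, …
L₀ from L_f via x↦r, Dx↦r'^{-1}Dx.
Differentiate: ansatz ord ≤ ord L₀ ⇒ L.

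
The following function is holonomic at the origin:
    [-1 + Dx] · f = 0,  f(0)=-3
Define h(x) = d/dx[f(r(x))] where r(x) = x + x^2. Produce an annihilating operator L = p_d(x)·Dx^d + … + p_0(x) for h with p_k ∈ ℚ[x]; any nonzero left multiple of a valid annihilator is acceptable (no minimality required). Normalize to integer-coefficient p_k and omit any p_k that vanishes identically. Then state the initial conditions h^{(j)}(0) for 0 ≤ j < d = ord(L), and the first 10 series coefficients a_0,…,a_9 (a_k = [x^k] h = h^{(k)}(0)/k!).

f: a_k = -3, -3, -3/2, -1/2, -1/8, -1/40, -1/240, -1/1680, -1/13440, -1/120960, …
f∘r: x↦r, Dx↦Dx/r' in L_f ⇒ L₀.
h=h₀': d/dx-closure on L₀ ⇒ L.
L = (3 + 4·x + 4·x^2) + (-1 - 2·x)·Dx  (order 1).
h: a_k = -3, -9, -21/2, -25/2, -81/8, -331/40, -1303/240, -1979/560, -5357/2688, -19093/17280, …
ICs: h(0) = -3.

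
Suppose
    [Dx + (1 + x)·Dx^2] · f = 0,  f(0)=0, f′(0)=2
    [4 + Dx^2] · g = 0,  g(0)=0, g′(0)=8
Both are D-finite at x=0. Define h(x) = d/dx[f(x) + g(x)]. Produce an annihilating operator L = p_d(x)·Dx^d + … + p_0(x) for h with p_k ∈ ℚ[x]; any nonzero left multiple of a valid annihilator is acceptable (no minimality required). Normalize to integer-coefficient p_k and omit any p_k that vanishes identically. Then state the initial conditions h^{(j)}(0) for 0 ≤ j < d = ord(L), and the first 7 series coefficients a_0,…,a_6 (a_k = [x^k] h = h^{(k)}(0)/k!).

L = (20 + 16·x + 8·x^2) + (12 + 28·x + 24·x^2 + 8·x^3)·Dx + (5 + 4·x + 2·x^2)·Dx^2 + (3 + 7·x + 6·x^2 + 2·x^3)·Dx^3  (order 3).
h: a_k = 10, -2, -14, -2, 22/3, -2, 58/45, …
ICs: h(0) = 10, h′(0) = -2, h′′(0) = -28.

f: a_k = 0, 2, -1, 2/3, -1/2, 2/5, -1/3, …
g: a_k = 0, 8, 0, -16/3, 0, 16/15, 0, …
Weyl lclm of L_f,L_g ⇒ L₀ (ord ≤ 4).
Derive L from L₀ (diff closure).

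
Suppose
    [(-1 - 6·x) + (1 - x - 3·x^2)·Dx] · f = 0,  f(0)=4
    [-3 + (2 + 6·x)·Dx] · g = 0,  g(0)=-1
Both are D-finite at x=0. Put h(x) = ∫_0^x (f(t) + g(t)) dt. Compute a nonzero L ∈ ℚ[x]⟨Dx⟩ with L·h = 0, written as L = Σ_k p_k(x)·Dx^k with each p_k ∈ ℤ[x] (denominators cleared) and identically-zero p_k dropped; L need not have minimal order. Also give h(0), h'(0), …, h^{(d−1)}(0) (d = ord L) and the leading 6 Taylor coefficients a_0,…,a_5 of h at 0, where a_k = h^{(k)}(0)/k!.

L = (-57 - 297·x - 567·x^2 - 810·x^3)·Dx + (41 + 246·x + 891·x^2 + 1998·x^3 + 2025·x^4)·Dx^2 + (2 - 38·x - 186·x^2 + 54·x^3 + 918·x^4 + 810·x^5)·Dx^3  (order 3).
h: a_k = 0, 3, 5/4, 137/24, 421/64, 10133/640, …
ICs: h(0) = 0, h′(0) = 3, h′′(0) = 5/2.

f: a_k = 4, 4, 16, 28, 76, 160, …
g: a_k = -1, -3/2, 9/8, -27/16, 405/128, -1701/256, …
Weyl lclm of L_f,L_g ⇒ L₀ (ord ≤ 2).
h=∫h₀ ⇒ L = L₀·Dx.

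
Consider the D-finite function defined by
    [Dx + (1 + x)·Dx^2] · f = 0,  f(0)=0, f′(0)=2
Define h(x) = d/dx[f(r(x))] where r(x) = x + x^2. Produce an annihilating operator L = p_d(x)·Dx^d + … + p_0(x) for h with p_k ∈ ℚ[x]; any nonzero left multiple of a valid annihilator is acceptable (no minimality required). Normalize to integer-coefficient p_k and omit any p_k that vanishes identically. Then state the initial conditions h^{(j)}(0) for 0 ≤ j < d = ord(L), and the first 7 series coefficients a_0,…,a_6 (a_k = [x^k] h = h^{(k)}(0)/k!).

f: a_k = 0, 2, -1, 2/3, -1/2, 2/5, -1/3, …
Change of var in L_f (x↦r) gives L₀.
h=h₀': d/dx-closure on L₀ ⇒ L.
L = (-1 + 2·x + 2·x^2) + (1 + 3·x + 3·x^2 + 2·x^3)·Dx  (order 1).
h: a_k = 2, 2, -4, 2, 2, -4, 2, …
ICs: h(0) = 2.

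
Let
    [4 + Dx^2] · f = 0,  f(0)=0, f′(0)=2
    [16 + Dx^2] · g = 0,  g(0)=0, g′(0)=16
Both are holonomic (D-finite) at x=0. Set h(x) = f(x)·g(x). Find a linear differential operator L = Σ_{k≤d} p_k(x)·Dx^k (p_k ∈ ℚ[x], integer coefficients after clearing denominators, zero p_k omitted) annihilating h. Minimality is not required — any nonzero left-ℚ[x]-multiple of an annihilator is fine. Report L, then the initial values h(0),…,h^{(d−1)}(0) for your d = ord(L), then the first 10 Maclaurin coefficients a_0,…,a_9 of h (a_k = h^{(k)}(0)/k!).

f: a_k = 0, 2, 0, -4/3, 0, 4/15, 0, -8/315, 0, 4/2835, …
g: a_k = 0, 16, 0, -128/3, 0, 512/15, 0, -4096/315, 0, 8192/2835, …
f·g: L₀ = L_f ⊗_s L_g, ord ≤ 2·2.
L = 144 + 40·Dx^2 + Dx^4  (order 4).
h: a_k = 0, 0, 32, 0, -320/3, 0, 5824/45, 0, -5248/63, 0, …
ICs: h(0) = 0, h′(0) = 0, h′′(0) = 64, h′′′(0) = 0.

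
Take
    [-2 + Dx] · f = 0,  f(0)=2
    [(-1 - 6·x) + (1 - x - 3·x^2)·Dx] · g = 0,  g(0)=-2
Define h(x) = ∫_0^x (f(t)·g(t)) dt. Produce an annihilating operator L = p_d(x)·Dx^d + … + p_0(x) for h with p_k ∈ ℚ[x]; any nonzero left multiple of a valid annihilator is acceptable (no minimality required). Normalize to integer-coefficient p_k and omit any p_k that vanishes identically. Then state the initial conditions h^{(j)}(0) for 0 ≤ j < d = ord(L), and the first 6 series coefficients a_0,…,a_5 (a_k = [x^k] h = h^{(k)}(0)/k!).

f: a_k = 2, 4, 4, 8/3, 4/3, 8/15, …
g: a_k = -2, -2, -8, -14, -38, -80, …
f·g: L₀ = L_f ⊗_s L_g, ord ≤ 1·1.
Integrate: L := L₀·Dx.
L = (3 + 4·x - 6·x^2)·Dx + (-1 + x + 3·x^2)·Dx^2  (order 2).
h: a_k = 0, -4, -6, -32/3, -55/3, -172/5, …
ICs: h(0) = 0, h′(0) = -4.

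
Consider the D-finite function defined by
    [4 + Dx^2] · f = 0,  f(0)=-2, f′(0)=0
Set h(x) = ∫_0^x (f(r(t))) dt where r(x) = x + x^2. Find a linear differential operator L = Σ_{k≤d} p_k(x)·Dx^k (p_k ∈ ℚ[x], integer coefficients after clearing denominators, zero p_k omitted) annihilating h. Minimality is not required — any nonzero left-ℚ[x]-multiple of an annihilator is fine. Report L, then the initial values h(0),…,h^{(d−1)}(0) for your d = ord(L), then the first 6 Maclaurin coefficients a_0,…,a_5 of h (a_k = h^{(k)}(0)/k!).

L = (4 + 24·x + 48·x^2 + 32·x^3)·Dx - 2·Dx^2 + (1 + 2·x)·Dx^3  (order 3).
h: a_k = 0, -2, 0, 4/3, 2, 8/15, …
ICs: h(0) = 0, h′(0) = -2, h′′(0) = 0.

f: a_k = -2, 0, 4, 0, -4/3, 0, …
f∘r: x↦r, Dx↦Dx/r' in L_f ⇒ L₀.
h=∫h₀ ⇒ L = L₀·Dx.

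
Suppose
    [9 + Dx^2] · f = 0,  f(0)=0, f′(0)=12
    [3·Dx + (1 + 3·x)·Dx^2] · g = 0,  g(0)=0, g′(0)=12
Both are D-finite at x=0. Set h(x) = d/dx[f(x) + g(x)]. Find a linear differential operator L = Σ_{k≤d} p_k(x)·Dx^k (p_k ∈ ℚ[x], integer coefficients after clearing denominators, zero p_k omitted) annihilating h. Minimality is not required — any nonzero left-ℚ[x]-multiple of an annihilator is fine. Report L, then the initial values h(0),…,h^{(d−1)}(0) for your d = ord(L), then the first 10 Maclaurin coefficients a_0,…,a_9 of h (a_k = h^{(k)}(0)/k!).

L = (63 + 54·x + 81·x^2) + (9 + 45·x + 81·x^2 + 81·x^3)·Dx + (7 + 6·x + 9·x^2)·Dx^2 + (1 + 5·x + 9·x^2 + 9·x^3)·Dx^3  (order 3).
h: a_k = 24, -36, 54, -324, 2025/2, -2916, 174717/20, -26244, 88182027/1120, -236196, …
ICs: h(0) = 24, h′(0) = -36, h′′(0) = 108.

f: a_k = 0, 12, 0, -18, 0, 81/10, 0, -243/140, 0, 243/1120, …
g: a_k = 0, 12, -18, 36, -81, 972/5, -486, 8748/7, -6561/2, 8748, …
Weyl lclm of L_f,L_g ⇒ L₀ (ord ≤ 4).
Derive L from L₀ (diff closure).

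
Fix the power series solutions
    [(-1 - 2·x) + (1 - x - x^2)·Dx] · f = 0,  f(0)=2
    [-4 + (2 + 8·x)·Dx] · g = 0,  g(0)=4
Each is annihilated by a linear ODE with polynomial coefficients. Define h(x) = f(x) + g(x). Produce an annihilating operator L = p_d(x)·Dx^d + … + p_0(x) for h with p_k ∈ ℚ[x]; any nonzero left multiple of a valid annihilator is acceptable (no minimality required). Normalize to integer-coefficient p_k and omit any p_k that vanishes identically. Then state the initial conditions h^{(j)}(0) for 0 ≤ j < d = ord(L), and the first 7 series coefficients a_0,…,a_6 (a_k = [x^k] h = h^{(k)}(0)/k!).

L = (-12 - 48·x - 48·x^2 - 40·x^3) + (8 + 30·x + 114·x^2 + 152·x^3 + 100·x^4)·Dx + (1 - 5·x - 39·x^2 + 6·x^3 + 82·x^4 + 40·x^5)·Dx^2  (order 2).
h: a_k = 6, 10, -4, 22, -30, 128, -310, …
ICs: h(0) = 6, h′(0) = 10.

f: a_k = 2, 2, 4, 6, 10, 16, 26, …
g: a_k = 4, 8, -8, 16, -40, 112, -336, …
f+g: L₀ = lclm(L_f,L_g), ord ≤ 1+1.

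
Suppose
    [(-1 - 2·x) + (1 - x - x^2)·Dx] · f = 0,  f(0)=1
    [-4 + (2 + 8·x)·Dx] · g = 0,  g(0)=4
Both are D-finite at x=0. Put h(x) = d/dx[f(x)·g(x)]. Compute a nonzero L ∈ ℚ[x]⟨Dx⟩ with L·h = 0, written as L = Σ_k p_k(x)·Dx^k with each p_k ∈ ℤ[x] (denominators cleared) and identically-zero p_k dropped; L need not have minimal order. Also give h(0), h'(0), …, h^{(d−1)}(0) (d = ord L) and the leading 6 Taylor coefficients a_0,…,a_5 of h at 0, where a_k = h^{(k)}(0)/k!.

L = (4 + 66·x + 126·x^2 + 80·x^3 + 60·x^4) + (-3 - 13·x - 3·x^2 + 14·x^3 + 46·x^4 + 24·x^5)·Dx  (order 1).
h: a_k = 12, 16, 108, 16, 760, -1080, …
ICs: h(0) = 12.

f: a_k = 1, 1, 2, 3, 5, 8, …
g: a_k = 4, 8, -8, 16, -40, 112, …
h₀=f·g: eliminate ⇒ L₀, order ≤ 1·1.
h₀' ⇒ L via d/dx closure of L₀.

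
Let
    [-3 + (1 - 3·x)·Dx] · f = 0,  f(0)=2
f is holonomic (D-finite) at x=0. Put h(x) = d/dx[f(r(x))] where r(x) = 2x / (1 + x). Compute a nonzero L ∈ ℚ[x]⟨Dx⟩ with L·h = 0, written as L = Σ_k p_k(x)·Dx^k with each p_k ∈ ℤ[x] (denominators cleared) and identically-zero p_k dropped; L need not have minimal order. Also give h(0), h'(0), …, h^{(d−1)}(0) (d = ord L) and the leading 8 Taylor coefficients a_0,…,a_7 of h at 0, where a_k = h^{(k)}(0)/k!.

L = 10 + (-1 + 5·x)·Dx  (order 1).
h: a_k = 12, 120, 900, 6000, 37500, 225000, 1312500, 7500000, …
ICs: h(0) = 12.

f: a_k = 2, 6, 18, 54, 162, 486, 1458, 4374, …
h₀=f(r): pull back L_f along r ⇒ L₀.
Differentiate: ansatz ord ≤ ord L₀ ⇒ L.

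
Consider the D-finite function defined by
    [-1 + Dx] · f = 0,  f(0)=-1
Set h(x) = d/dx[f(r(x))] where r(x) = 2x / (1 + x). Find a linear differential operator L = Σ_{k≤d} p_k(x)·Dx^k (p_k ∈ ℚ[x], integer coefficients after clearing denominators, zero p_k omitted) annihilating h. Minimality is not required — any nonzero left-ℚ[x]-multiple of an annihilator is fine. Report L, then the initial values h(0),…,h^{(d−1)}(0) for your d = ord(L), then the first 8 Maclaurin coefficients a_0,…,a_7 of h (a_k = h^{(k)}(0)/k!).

L = -2·x + (-1 - 2·x - x^2)·Dx  (order 1).
h: a_k = -2, 0, 2, -8/3, 2, -8/15, -10/9, 256/105, …
ICs: h(0) = -2.

f: a_k = -1, -1, -1/2, -1/6, -1/24, -1/120, -1/720, -1/5040, …
Substitute x→r, Dx→(1/r')Dx; clear ⇒ L₀.
h₀' ⇒ L via d/dx closure of L₀.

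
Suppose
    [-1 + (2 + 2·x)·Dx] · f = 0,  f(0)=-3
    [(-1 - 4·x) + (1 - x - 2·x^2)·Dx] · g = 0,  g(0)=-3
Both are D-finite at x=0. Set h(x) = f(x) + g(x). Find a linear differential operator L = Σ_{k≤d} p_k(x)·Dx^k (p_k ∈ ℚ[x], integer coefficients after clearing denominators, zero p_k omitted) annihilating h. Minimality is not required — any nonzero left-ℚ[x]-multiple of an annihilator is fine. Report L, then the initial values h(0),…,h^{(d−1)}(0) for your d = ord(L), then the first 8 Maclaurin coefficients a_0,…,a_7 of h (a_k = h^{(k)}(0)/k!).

L = (13 + 26·x + 40·x^2) + (-25 - 69·x - 144·x^2 - 100·x^3)·Dx + (2 + 20·x - 6·x^2 - 64·x^3 - 40·x^4)·Dx^2  (order 2).
h: a_k = -6, -9/2, -69/8, -243/16, -4209/128, -16149/256, -132033/1024, -522339/2048, …
ICs: h(0) = -6, h′(0) = -9/2.

f: a_k = -3, -3/2, 3/8, -3/16, 15/128, -21/256, 63/1024, -99/2048, …
g: a_k = -3, -3, -9, -15, -33, -63, -129, -255, …
h₀=f+g: left-lcm gives L₀, ord ≤ 2.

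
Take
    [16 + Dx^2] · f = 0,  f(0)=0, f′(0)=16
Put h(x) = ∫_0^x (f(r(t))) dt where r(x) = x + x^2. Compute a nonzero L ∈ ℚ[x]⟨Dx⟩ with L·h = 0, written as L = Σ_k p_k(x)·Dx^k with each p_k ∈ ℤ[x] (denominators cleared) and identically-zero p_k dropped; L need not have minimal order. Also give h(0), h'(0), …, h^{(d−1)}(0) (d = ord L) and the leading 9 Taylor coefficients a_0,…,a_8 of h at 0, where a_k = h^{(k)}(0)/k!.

f: a_k = 0, 16, 0, -128/3, 0, 512/15, 0, -4096/315, 0, …
Substitute x→r, Dx→(1/r')Dx; clear ⇒ L₀.
h=∫₀ˣh₀: take L = L₀·Dx.
L = (16 + 96·x + 192·x^2 + 128·x^3)·Dx - 2·Dx^2 + (1 + 2·x)·Dx^3  (order 3).
h: a_k = 0, 0, 8, 16/3, -32/3, -128/5, -704/45, 128/7, 12928/315, …
ICs: h(0) = 0, h′(0) = 0, h′′(0) = 16.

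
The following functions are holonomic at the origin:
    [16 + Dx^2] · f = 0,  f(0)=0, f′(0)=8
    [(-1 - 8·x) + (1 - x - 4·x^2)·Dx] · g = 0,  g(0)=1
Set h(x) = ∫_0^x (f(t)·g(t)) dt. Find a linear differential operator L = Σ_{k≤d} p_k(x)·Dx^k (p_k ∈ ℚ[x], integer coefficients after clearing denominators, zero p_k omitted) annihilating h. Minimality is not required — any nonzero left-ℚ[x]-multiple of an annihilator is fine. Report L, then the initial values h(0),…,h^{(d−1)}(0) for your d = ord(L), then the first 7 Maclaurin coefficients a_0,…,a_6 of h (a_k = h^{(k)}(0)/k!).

L = (-8 + 16·x + 64·x^2)·Dx + (2 + 16·x)·Dx^2 + (-1 + x + 4·x^2)·Dx^3  (order 3).
h: a_k = 0, 0, 4, 8/3, 14/3, 152/15, 356/15, …
ICs: h(0) = 0, h′(0) = 0, h′′(0) = 8.

f: a_k = 0, 8, 0, -64/3, 0, 256/15, 0, …
g: a_k = 1, 1, 5, 9, 29, 65, 181, …
Sym-product of L_f,L_g gives L₀ (≤ ord 2).
h=∫₀ˣh₀: take L = L₀·Dx.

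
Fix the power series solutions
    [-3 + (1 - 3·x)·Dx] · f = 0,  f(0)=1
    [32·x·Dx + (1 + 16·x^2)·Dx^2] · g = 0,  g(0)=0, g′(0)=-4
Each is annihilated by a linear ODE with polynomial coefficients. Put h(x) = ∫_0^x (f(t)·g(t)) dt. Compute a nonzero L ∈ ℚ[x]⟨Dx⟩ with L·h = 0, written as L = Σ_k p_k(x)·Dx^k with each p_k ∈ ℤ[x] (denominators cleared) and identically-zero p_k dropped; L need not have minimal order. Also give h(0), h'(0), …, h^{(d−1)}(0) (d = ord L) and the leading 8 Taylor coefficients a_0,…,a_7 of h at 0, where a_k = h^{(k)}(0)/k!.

L = 96·x·Dx + (6 - 32·x + 192·x^2)·Dx^2 + (-1 + 3·x - 16·x^2 + 48·x^3)·Dx^3  (order 3).
h: a_k = 0, 0, -2, -4, -11/3, -44/5, -842/15, -5052/35, …
ICs: h(0) = 0, h′(0) = 0, h′′(0) = -4.

f: a_k = 1, 3, 9, 27, 81, 243, 729, 2187, …
g: a_k = 0, -4, 0, 64/3, 0, -1024/5, 0, 16384/7, …
L₀ := L_f ⊗_s L_g (sym. prod.), ord ≤ 2.
h=∫h₀ ⇒ L = L₀·Dx.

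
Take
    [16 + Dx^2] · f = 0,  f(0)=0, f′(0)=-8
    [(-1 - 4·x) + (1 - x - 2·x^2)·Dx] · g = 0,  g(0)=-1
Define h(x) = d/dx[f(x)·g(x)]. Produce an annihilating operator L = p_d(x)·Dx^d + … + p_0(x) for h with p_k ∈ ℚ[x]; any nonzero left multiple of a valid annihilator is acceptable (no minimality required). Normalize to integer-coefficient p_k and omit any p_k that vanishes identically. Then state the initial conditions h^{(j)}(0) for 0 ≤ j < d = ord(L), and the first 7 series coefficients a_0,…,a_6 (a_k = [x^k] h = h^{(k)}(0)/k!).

L = (4 - 128·x - 192·x^2 + 256·x^3 + 256·x^4) + (-5 - 12·x + 48·x^2 + 64·x^3)·Dx + (3 - 7·x - 10·x^2 + 16·x^3 + 16·x^4)·Dx^2  (order 2).
h: a_k = 8, 16, 8, 224/3, 616/3, 2352/5, 9704/9, …
ICs: h(0) = 8, h′(0) = 16.

f: a_k = 0, -8, 0, 64/3, 0, -256/15, 0, …
g: a_k = -1, -1, -3, -5, -11, -21, -43, …
f·g: L₀ = L_f ⊗_s L_g, ord ≤ 2·1.
Differentiate: ansatz ord ≤ ord L₀ ⇒ L.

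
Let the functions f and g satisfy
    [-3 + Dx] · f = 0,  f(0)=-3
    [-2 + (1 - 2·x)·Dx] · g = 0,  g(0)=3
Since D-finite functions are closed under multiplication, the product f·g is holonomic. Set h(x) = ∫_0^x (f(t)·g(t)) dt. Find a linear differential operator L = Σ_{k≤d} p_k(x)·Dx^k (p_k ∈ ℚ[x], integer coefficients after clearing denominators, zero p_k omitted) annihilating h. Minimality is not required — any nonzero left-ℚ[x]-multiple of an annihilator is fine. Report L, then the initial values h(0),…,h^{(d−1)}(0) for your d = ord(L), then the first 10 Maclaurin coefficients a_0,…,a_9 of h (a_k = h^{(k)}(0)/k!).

L = (5 - 6·x)·Dx + (-1 + 2·x)·Dx^2  (order 2).
h: a_k = 0, -9, -45/2, -87/2, -603/8, -5067/40, -17133/80, -5895/16, -2890737/4480, -5139817/4480, …
ICs: h(0) = 0, h′(0) = -9.

f: a_k = -3, -9, -27/2, -27/2, -81/8, -243/40, -243/80, -729/560, -2187/4480, -729/4480, …
g: a_k = 3, 6, 12, 24, 48, 96, 192, 384, 768, 1536, …
h₀=f·g: eliminate ⇒ L₀, order ≤ 1·1.
h=∫₀ˣh₀: take L = L₀·Dx.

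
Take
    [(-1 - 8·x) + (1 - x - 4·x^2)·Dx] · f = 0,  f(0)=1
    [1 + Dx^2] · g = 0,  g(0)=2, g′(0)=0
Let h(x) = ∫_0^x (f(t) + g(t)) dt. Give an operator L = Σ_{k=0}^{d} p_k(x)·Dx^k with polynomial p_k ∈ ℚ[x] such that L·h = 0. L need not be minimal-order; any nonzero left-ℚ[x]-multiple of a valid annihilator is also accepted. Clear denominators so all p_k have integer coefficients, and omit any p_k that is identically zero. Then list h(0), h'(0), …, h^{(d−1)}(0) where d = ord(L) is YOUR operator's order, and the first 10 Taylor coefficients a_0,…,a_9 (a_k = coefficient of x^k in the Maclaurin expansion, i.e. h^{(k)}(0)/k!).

L = (55 + 486·x + 553·x^2 + 1488·x^3 + 80·x^4 + 128·x^5)·Dx + (-11 - 11·x - 23·x^2 + 169·x^3 + 348·x^4 + 48·x^5 + 64·x^6)·Dx^2 + (55 + 486·x + 553·x^2 + 1488·x^3 + 80·x^4 + 128·x^5)·Dx^3 + (-11 - 11·x - 23·x^2 + 169·x^3 + 348·x^4 + 48·x^5 + 64·x^6)·Dx^4  (order 4).
h: a_k = 0, 3, 1/2, 4/3, 9/4, 349/60, 65/6, 65159/2520, 441/8, 23486401/181440, …
ICs: h(0) = 0, h′(0) = 3, h′′(0) = 1, h′′′(0) = 8.

f: a_k = 1, 1, 5, 9, 29, 65, 181, 441, 1165, 2929, …
g: a_k = 2, 0, -1, 0, 1/12, 0, -1/360, 0, 1/20160, 0, …
h₀=f+g: left-lcm gives L₀, ord ≤ 3.
∫: right-multiply L₀ by Dx.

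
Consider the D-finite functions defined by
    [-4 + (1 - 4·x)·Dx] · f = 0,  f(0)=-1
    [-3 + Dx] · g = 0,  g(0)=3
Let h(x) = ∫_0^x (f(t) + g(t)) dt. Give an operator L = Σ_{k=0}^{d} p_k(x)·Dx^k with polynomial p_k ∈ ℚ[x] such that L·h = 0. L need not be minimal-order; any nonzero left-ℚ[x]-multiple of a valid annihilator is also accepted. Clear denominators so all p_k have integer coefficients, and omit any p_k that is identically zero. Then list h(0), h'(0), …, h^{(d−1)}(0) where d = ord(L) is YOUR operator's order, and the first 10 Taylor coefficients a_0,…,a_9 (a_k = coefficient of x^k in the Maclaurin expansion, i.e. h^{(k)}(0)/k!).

L = (-60 - 144·x)·Dx + (23 + 72·x - 144·x^2)·Dx^2 + (-1 - 8·x + 48·x^2)·Dx^3  (order 3).
h: a_k = 0, 2, 5/2, -5/6, -101/8, -1967/40, -40717/240, -327437/560, -9174311/4480, -293599093/40320, …
ICs: h(0) = 0, h′(0) = 2, h′′(0) = 5.

f: a_k = -1, -4, -16, -64, -256, -1024, -4096, -16384, -65536, -262144, …
g: a_k = 3, 9, 27/2, 27/2, 81/8, 243/40, 243/80, 729/560, 2187/4480, 729/4480, …
f+g: L₀ = lclm(L_f,L_g), ord ≤ 1+1.
Integrate: L := L₀·Dx.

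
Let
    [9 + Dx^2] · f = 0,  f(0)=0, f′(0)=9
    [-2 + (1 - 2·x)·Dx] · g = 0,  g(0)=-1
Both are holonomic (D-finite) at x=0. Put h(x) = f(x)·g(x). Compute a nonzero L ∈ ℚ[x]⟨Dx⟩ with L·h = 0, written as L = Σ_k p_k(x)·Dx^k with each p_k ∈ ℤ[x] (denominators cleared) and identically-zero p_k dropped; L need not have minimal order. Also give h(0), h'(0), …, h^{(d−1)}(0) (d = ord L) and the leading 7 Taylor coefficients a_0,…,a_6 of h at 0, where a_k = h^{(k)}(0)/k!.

L = (-9 + 18·x) + 4·Dx + (-1 + 2·x)·Dx^2  (order 2).
h: a_k = 0, -9, -18, -45/2, -45, -3843/40, -3843/20, …
ICs: h(0) = 0, h′(0) = -9.

f: a_k = 0, 9, 0, -27/2, 0, 243/40, 0, …
g: a_k = -1, -2, -4, -8, -16, -32, -64, …
Sym-product of L_f,L_g gives L₀ (≤ ord 2).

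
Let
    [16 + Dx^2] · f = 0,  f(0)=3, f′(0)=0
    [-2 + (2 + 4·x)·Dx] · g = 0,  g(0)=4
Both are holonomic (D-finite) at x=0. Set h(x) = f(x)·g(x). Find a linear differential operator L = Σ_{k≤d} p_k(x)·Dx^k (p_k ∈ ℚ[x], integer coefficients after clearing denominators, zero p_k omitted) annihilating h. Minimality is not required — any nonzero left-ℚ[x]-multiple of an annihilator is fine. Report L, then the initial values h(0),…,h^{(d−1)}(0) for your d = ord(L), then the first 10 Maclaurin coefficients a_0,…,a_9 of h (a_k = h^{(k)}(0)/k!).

L = (19 + 64·x + 64·x^2) + (-2 - 4·x)·Dx + (1 + 4·x + 4·x^2)·Dx^2  (order 2).
h: a_k = 12, 12, -102, -90, 337/2, 181/2, -5281/60, -3811/60, 199649/3360, -37629/1120, …
ICs: h(0) = 12, h′(0) = 12.

f: a_k = 3, 0, -24, 0, 32, 0, -256/15, 0, 512/105, 0, …
g: a_k = 4, 4, -2, 2, -5/2, 7/2, -21/4, 33/4, -429/32, 715/32, …
L₀ := L_f ⊗_s L_g (sym. prod.), ord ≤ 2.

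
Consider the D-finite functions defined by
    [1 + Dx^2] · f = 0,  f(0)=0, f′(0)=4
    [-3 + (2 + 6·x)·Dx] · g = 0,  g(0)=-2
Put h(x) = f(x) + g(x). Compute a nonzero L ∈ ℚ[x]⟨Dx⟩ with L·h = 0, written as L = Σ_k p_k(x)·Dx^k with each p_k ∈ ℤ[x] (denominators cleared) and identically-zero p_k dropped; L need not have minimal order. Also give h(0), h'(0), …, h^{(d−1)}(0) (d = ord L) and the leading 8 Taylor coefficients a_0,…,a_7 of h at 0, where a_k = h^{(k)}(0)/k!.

L = (-93 - 72·x - 108·x^2) + (-10 + 18·x + 216·x^2 + 216·x^3)·Dx + (-93 - 72·x - 108·x^2)·Dx^2 + (-10 + 18·x + 216·x^2 + 216·x^3)·Dx^3  (order 3).
h: a_k = -2, 1, 9/4, -97/24, 405/64, -25451/1920, 15309/512, -22734121/322560, …
ICs: h(0) = -2, h′(0) = 1, h′′(0) = 9/2.

f: a_k = 0, 4, 0, -2/3, 0, 1/30, 0, -1/1260, …
g: a_k = -2, -3, 9/4, -27/8, 405/64, -1701/128, 15309/512, -72171/1024, …
f+g: L₀ = lclm(L_f,L_g), ord ≤ 2+1.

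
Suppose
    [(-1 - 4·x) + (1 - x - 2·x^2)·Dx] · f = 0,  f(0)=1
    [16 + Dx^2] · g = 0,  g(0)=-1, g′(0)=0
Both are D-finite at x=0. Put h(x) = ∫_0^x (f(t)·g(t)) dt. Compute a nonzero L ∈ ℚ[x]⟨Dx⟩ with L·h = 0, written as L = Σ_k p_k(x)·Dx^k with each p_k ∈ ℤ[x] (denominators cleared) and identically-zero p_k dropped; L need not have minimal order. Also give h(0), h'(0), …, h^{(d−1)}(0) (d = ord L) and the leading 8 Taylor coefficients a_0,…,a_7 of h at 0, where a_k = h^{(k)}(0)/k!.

L = (-12 + 16·x + 32·x^2)·Dx + (2 + 8·x)·Dx^2 + (-1 + x + 2·x^2)·Dx^3  (order 3).
h: a_k = 0, -1, -1/2, 5/3, 3/4, 7/15, 25/18, 841/315, …
ICs: h(0) = 0, h′(0) = -1, h′′(0) = -1.

f: a_k = 1, 1, 3, 5, 11, 21, 43, 85, …
g: a_k = -1, 0, 8, 0, -32/3, 0, 256/45, 0, …
h₀=f·g: eliminate ⇒ L₀, order ≤ 1·2.
h=∫h₀ ⇒ L = L₀·Dx.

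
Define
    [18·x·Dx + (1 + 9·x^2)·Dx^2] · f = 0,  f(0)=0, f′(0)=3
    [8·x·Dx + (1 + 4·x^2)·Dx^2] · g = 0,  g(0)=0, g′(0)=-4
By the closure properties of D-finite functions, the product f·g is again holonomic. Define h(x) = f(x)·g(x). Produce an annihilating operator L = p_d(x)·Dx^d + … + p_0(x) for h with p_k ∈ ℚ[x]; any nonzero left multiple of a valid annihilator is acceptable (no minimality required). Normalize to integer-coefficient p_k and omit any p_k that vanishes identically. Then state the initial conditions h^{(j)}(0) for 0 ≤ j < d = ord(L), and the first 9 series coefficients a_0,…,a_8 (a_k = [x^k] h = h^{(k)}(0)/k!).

L = (-864·x - 18720·x^3 - 82944·x^5 + 134784·x^7 + 1119744·x^9)·Dx + (-52 - 3036·x^2 - 33696·x^4 - 72576·x^6 + 471744·x^8 + 1679616·x^10)·Dx^2 + (-104·x - 2072·x^3 - 11232·x^5 + 13968·x^7 + 269568·x^9 + 559872·x^11)·Dx^3 + (-1 - 26·x^2 - 205·x^4 + 7380·x^8 + 33696·x^10 + 46656·x^12)·Dx^4  (order 4).
h: a_k = 0, 0, -12, 0, 52, 0, -1404/5, 0, 60684/35, …
ICs: h(0) = 0, h′(0) = 0, h′′(0) = -24, h′′′(0) = 0.

f: a_k = 0, 3, 0, -9, 0, 243/5, 0, -2187/7, 0, …
g: a_k = 0, -4, 0, 16/3, 0, -64/5, 0, 256/7, 0, …
L₀ := L_f ⊗_s L_g (sym. prod.), ord ≤ 4.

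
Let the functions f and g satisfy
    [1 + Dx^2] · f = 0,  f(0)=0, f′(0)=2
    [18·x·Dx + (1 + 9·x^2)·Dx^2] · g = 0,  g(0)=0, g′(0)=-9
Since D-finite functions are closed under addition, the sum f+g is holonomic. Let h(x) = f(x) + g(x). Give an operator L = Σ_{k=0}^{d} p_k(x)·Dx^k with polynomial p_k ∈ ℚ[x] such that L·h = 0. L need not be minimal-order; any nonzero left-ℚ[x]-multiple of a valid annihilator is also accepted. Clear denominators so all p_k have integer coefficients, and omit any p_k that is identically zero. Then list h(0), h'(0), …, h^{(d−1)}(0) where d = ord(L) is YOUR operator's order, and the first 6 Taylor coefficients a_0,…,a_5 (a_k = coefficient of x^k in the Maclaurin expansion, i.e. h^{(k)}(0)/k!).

f: a_k = 0, 2, 0, -1/3, 0, 1/60, …
g: a_k = 0, -9, 0, 27, 0, -729/5, …
h₀=f+g: left-lcm gives L₀, ord ≤ 4.
L = (-1926·x + 17820·x^3 + 1458·x^5)·Dx + (-17 + 351·x^2 + 4617·x^4 + 729·x^6)·Dx^2 + (-1926·x + 17820·x^3 + 1458·x^5)·Dx^3 + (-17 + 351·x^2 + 4617·x^4 + 729·x^6)·Dx^4  (order 4).
h: a_k = 0, -7, 0, 80/3, 0, -8747/60, …
ICs: h(0) = 0, h′(0) = -7, h′′(0) = 0, h′′′(0) = 160.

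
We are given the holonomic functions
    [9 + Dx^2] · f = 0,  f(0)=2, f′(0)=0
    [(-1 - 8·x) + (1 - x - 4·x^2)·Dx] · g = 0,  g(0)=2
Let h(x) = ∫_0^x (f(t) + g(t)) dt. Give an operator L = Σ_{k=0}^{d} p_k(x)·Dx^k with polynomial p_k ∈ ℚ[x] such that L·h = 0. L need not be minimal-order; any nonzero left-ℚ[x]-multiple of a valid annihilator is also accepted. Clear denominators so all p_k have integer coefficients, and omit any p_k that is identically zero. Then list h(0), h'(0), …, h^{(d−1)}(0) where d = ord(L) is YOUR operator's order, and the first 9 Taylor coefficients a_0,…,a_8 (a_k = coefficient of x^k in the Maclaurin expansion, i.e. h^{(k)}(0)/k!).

L = (-567 - 4806·x - 3321·x^2 - 9936·x^3 - 6480·x^4 - 10368·x^5)·Dx + (171 - 117·x - 441·x^2 + 135·x^3 - 540·x^4 - 3888·x^5 - 5184·x^6)·Dx^2 + (-63 - 534·x - 369·x^2 - 1104·x^3 - 720·x^4 - 1152·x^5)·Dx^3 + (19 - 13·x - 49·x^2 + 15·x^3 - 60·x^4 - 432·x^5 - 576·x^6)·Dx^4  (order 4).
h: a_k = 0, 4, 1, 1/3, 9/2, 259/20, 65/3, 2057/40, 441/4, …
ICs: h(0) = 0, h′(0) = 4, h′′(0) = 2, h′′′(0) = 2.

f: a_k = 2, 0, -9, 0, 27/4, 0, -81/40, 0, 729/2240, …
g: a_k = 2, 2, 10, 18, 58, 130, 362, 882, 2330, …
f+g: L₀ = lclm(L_f,L_g), ord ≤ 2+1.
∫: right-multiply L₀ by Dx.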